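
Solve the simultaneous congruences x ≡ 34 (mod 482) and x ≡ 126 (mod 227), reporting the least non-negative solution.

64140

Write x = 34 + 482·k. Then 482·k ≡ 126 − 34 ≡ 92 (mod 227).
Need 482⁻¹ mod 227. Extended Euclid on (227, 28):
227 = 8·28 + 3
28 = 9·3 + 1
3 = 3·1 + 0
Back-substitute:
1 = 28 − 9·3
1 = −9·227 + 73·28
482⁻¹ ≡ 73 (mod 227), so k ≡ 73·92 ≡ 133 (mod 227).
x = 34 + 482·133 = 64140.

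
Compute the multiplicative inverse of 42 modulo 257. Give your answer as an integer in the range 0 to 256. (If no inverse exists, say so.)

Apply the Euclidean algorithm to 257 and 42:
257 = 6·42 + 5
42 = 8·5 + 2
5 = 2·2 + 1
2 = 2·1 + 0
The gcd is 1. Working backward:
1 = 5 − 2·2
1 = −2·42 + 17·5
1 = 17·257 − 104·42
So 42·(-104) ≡ 1 (mod 257), and -104 ≡ 153 (mod 257).

153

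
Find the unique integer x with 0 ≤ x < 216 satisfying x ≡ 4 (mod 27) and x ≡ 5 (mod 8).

85

Write x = 4 + 27·k. Then 27·k ≡ 5 − 4 ≡ 1 (mod 8).
Need 27⁻¹ mod 8. Extended Euclid on (8, 3):
8 = 2*3 + 2
3 = 1*2 + 1
2 = 2*1 + 0
Back-substitute:
1 = 3 − 2
1 = −8 + 3·3
27⁻¹ ≡ 3 (mod 8), so k ≡ 3·1 ≡ 3 (mod 8).
x = 4 + 27·3 = 85.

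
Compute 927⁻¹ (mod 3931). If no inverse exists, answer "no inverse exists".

899

gcd(3931, 927) by repeated division:
3931 = 4·927 + 223
927 = 4·223 + 35
223 = 6·35 + 13
35 = 2·13 + 9
13 = 1·9 + 4
9 = 2·4 + 1
4 = 4·1 + 0
Since gcd(927, 3931) = 1, back-substitute to write 1 as a combination:
1 = 9 − 2·4
1 = −2·13 + 3·9
1 = 3·35 − 8·13
1 = −8·223 + 51·35
1 = 51·927 − 212·223
1 = −212·3931 + 899·927
So 927·899 ≡ 1 (mod 3931).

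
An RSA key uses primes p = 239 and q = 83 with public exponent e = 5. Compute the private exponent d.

φ(n) = (p−1)(q−1) = 238·82 = 19516.
Need d with 5·d ≡ 1 (mod 19516). Apply the extended Euclidean algorithm:
19516 = 3903*5 + 1
5 = 5*1 + 0
Back-substitute:
1 = 19516 − 3903·5
So 5·(-3903) ≡ 1 (mod 19516), hence d ≡ -3903 ≡ 15613 (mod 19516).

15613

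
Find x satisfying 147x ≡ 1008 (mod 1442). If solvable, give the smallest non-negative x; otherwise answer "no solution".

First find gcd(147, 1442):
1442 = 9*147 + 119
147 = 1*119 + 28
119 = 4*28 + 7
28 = 4*7 + 0
gcd = 7 and 7 | 1008, so solutions exist. Divide through by 7: 21x ≡ 144 (mod 206).
Now find 21⁻¹ mod 206:
206 = 9×21 + 17
21 = 1×17 + 4
17 = 4×4 + 1
4 = 4×1 + 0
Back-substitute:
1 = 17 − 4·4
1 = −4·21 + 5·17
1 = 5·206 − 49·21
So 21·(-49) ≡ 1 (mod 206), i.e. 21⁻¹ ≡ 157.
Then x ≡ 157·144 ≡ 154 (mod 206); the smallest non-negative solution is x = 154.

154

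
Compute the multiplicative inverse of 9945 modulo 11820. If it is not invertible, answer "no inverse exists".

Euclidean algorithm on 11820, 9945:
11820 = 1×9945 + 1875
9945 = 5×1875 + 570
1875 = 3×570 + 165
570 = 3×165 + 75
165 = 2×75 + 15
75 = 5×15 + 0
The gcd is 15, not 1, hence no inverse exists.

no inverse exists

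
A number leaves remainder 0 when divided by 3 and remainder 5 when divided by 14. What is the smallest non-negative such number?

Write x = 0 + 3·k. Then 3·k ≡ 5 − 0 ≡ 5 (mod 14).
Need 3⁻¹ mod 14. Extended Euclid on (14, 3):
14 = 4*3 + 2
3 = 1*2 + 1
2 = 2*1 + 0
Back-substitute:
1 = 3 − 2
1 = −14 + 5·3
3⁻¹ ≡ 5 (mod 14), so k ≡ 5·5 ≡ 11 (mod 14).
x = 0 + 3·11 = 33.

33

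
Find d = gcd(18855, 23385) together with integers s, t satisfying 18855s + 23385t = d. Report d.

Repeated division:
23385 = 1*18855 + 4530
18855 = 4*4530 + 735
4530 = 6*735 + 120
735 = 6*120 + 15
120 = 8*15 + 0
gcd(18855, 23385) = 15.
Back-substituting:
15 = 735 − 6·120
15 = −6·4530 + 37·735
15 = 37·18855 − 154·4530
15 = −154·23385 + 191·18855
So 15 = (-154)·23385 + (191)·18855.

15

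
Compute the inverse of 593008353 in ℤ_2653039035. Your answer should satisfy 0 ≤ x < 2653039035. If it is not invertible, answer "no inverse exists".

Compute gcd(593008353, 2653039035):
2653039035 = 4×593008353 + 281005623
593008353 = 2×281005623 + 30997107
281005623 = 9×30997107 + 2031660
30997107 = 15×2031660 + 522207
2031660 = 3×522207 + 465039
522207 = 1×465039 + 57168
465039 = 8×57168 + 7695
57168 = 7×7695 + 3303
7695 = 2×3303 + 1089
3303 = 3×1089 + 36
1089 = 30×36 + 9
36 = 4×9 + 0
Since gcd = 9 > 1, 593008353 is not a unit mod 2653039035.

no inverse exists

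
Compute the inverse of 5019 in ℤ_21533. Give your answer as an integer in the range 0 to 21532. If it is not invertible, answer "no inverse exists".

Run Euclid on (21533, 5019):
21533 = 4·5019 + 1457
5019 = 3·1457 + 648
1457 = 2·648 + 161
648 = 4·161 + 4
161 = 40·4 + 1
4 = 4·1 + 0
Since gcd(5019, 21533) = 1, back-substitute to write 1 as a combination:
1 = 161 − 40·4
1 = −40·648 + 161·161
1 = 161·1457 − 362·648
1 = −362·5019 + 1247·1457
1 = 1247·21533 − 5350·5019
So 5019·(-5350) ≡ 1 (mod 21533), and -5350 ≡ 16183 (mod 21533).

16183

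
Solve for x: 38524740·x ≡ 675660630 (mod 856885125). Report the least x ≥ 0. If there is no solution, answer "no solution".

8647487

First find gcd(38524740, 856885125):
856885125 = 22*38524740 + 9340845
38524740 = 4*9340845 + 1161360
9340845 = 8*1161360 + 49965
1161360 = 23*49965 + 12165
49965 = 4*12165 + 1305
12165 = 9*1305 + 420
1305 = 3*420 + 45
420 = 9*45 + 15
45 = 3*15 + 0
gcd = 15 and 15 | 675660630, so solutions exist. Divide through by 15: 2568316x ≡ 45044042 (mod 57125675).
Now find 2568316⁻¹ mod 57125675:
57125675 = 22×2568316 + 622723
2568316 = 4×622723 + 77424
622723 = 8×77424 + 3331
77424 = 23×3331 + 811
3331 = 4×811 + 87
811 = 9×87 + 28
87 = 3×28 + 3
28 = 9×3 + 1
3 = 3×1 + 0
Back-substitute:
1 = 28 − 9·3
1 = −9·87 + 28·28
1 = 28·811 − 261·87
1 = −261·3331 + 1072·811
1 = 1072·77424 − 24917·3331
1 = −24917·622723 + 200408·77424
1 = 200408·2568316 − 826549·622723
1 = −826549·57125675 + 18384486·2568316
So 2568316⁻¹ ≡ 18384486 (mod 57125675).
Then x ≡ 18384486·45044042 ≡ 8647487 (mod 57125675); the smallest non-negative solution is x = 8647487.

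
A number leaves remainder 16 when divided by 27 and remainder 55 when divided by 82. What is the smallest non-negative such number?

Write x = 16 + 27·k. Then 27·k ≡ 55 − 16 ≡ 39 (mod 82).
Need 27⁻¹ mod 82. Extended Euclid on (82, 27):
82 = 3·27 + 1
27 = 27·1 + 0
Back-substitute:
1 = 82 − 3·27
27⁻¹ ≡ 79 (mod 82), so k ≡ 79·39 ≡ 47 (mod 82).
x = 16 + 27·47 = 1285.

1285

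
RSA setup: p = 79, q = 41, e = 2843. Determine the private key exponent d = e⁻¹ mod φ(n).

1667

φ(n) = (p−1)(q−1) = 78·40 = 3120.
Need d with 2843·d ≡ 1 (mod 3120). Apply the extended Euclidean algorithm:
3120 = 1·2843 + 277
2843 = 10·277 + 73
277 = 3·73 + 58
73 = 1·58 + 15
58 = 3·15 + 13
15 = 1·13 + 2
13 = 6·2 + 1
2 = 2·1 + 0
Back-substitute:
1 = 13 − 6·2
1 = −6·15 + 7·13
1 = 7·58 − 27·15
1 = −27·73 + 34·58
1 = 34·277 − 129·73
1 = −129·2843 + 1324·277
1 = 1324·3120 − 1453·2843
So 2843·(-1453) ≡ 1 (mod 3120), hence d ≡ -1453 ≡ 1667 (mod 3120).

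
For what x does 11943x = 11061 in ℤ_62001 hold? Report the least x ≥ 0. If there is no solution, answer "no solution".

First find gcd(11943, 62001):
62001 = 5×11943 + 2286
11943 = 5×2286 + 513
2286 = 4×513 + 234
513 = 2×234 + 45
234 = 5×45 + 9
45 = 5×9 + 0
gcd = 9 and 9 | 11061, so solutions exist. Divide through by 9: 1327x ≡ 1229 (mod 6889).
Now find 1327⁻¹ mod 6889:
6889 = 5×1327 + 254
1327 = 5×254 + 57
254 = 4×57 + 26
57 = 2×26 + 5
26 = 5×5 + 1
5 = 5×1 + 0
Back-substitute:
1 = 26 − 5·5
1 = −5·57 + 11·26
1 = 11·254 − 49·57
1 = −49·1327 + 256·254
1 = 256·6889 − 1329·1327
So 1327·(-1329) ≡ 1 (mod 6889), i.e. 1327⁻¹ ≡ 5560.
Then x ≡ 5560·1229 ≡ 6241 (mod 6889); the smallest non-negative solution is x = 6241.

6241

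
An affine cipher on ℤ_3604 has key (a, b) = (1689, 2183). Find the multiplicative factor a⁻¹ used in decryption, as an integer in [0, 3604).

Apply the Euclidean algorithm to 3604 and 1689:
3604 = 2·1689 + 226
1689 = 7·226 + 107
226 = 2·107 + 12
107 = 8·12 + 11
12 = 1·11 + 1
11 = 11·1 + 0
The gcd is 1. Working backward:
1 = 12 − 11
1 = −107 + 9·12
1 = 9·226 − 19·107
1 = −19·1689 + 142·226
1 = 142·3604 − 303·1689
Thus 1689·(-303) ≡ 1 (mod 3604); reducing, -303 mod 3604 = 3301.

3301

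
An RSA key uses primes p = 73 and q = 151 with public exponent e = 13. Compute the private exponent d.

φ(n) = (p−1)(q−1) = 72·150 = 10800.
Need d with 13·d ≡ 1 (mod 10800). Apply the extended Euclidean algorithm:
10800 = 830×13 + 10
13 = 1×10 + 3
10 = 3×3 + 1
3 = 3×1 + 0
Back-substitute:
1 = 10 − 3·3
1 = −3·13 + 4·10
1 = 4·10800 − 3323·13
So 13·(-3323) ≡ 1 (mod 10800), hence d ≡ -3323 ≡ 7477 (mod 10800).

7477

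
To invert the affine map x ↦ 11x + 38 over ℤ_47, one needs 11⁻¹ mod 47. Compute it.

30

gcd(47, 11) by repeated division:
47 = 4*11 + 3
11 = 3*3 + 2
3 = 1*2 + 1
2 = 2*1 + 0
gcd = 1, so the inverse exists. Back-substitute:
1 = 3 − 2
1 = −11 + 4·3
1 = 4·47 − 17·11
Hence 11⁻¹ ≡ -17 ≡ 30 (mod 47).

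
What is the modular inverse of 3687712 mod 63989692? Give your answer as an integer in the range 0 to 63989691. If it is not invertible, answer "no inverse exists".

Compute gcd(3687712, 63989692):
63989692 = 17×3687712 + 1298588
3687712 = 2×1298588 + 1090536
1298588 = 1×1090536 + 208052
1090536 = 5×208052 + 50276
208052 = 4×50276 + 6948
50276 = 7×6948 + 1640
6948 = 4×1640 + 388
1640 = 4×388 + 88
388 = 4×88 + 36
88 = 2×36 + 16
36 = 2×16 + 4
16 = 4×4 + 0
gcd(3687712, 63989692) = 4 ≠ 1, so 3687712 has no multiplicative inverse modulo 63989692.

no inverse exists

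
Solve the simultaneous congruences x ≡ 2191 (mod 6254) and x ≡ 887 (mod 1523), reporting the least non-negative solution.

2303663

Write x = 2191 + 6254·k. Then 6254·k ≡ 887 − 2191 ≡ 219 (mod 1523).
Need 6254⁻¹ mod 1523. Extended Euclid on (1523, 162):
1523 = 9×162 + 65
162 = 2×65 + 32
65 = 2×32 + 1
32 = 32×1 + 0
Back-substitute:
1 = 65 − 2·32
1 = −2·162 + 5·65
1 = 5·1523 − 47·162
6254⁻¹ ≡ 1476 (mod 1523), so k ≡ 1476·219 ≡ 368 (mod 1523).
x = 2191 + 6254·368 = 2303663.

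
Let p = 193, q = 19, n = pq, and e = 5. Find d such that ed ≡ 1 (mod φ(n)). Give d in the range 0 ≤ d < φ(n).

2765

φ(n) = (p−1)(q−1) = 192·18 = 3456.
Need d with 5·d ≡ 1 (mod 3456). Apply the extended Euclidean algorithm:
3456 = 691·5 + 1
5 = 5·1 + 0
Back-substitute:
1 = 3456 − 691·5
So 5·(-691) ≡ 1 (mod 3456), hence d ≡ -691 ≡ 2765 (mod 3456).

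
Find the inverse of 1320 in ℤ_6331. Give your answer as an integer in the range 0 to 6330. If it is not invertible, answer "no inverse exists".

5319

Extended Euclidean algorithm:
6331 = 4·1320 + 1051
1320 = 1·1051 + 269
1051 = 3·269 + 244
269 = 1·244 + 25
244 = 9·25 + 19
25 = 1·19 + 6
19 = 3·6 + 1
6 = 6·1 + 0
The gcd is 1. Working backward:
1 = 19 − 3·6
1 = −3·25 + 4·19
1 = 4·244 − 39·25
1 = −39·269 + 43·244
1 = 43·1051 − 168·269
1 = −168·1320 + 211·1051
1 = 211·6331 − 1012·1320
So 1320·(-1012) ≡ 1 (mod 6331), and -1012 ≡ 5319 (mod 6331).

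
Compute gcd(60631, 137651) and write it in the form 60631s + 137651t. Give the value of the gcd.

Apply Euclid's algorithm to 137651 and 60631:
137651 = 2×60631 + 16389
60631 = 3×16389 + 11464
16389 = 1×11464 + 4925
11464 = 2×4925 + 1614
4925 = 3×1614 + 83
1614 = 19×83 + 37
83 = 2×37 + 9
37 = 4×9 + 1
9 = 9×1 + 0
gcd(60631, 137651) = 1.
Working backward:
1 = 37 − 4·9
1 = −4·83 + 9·37
1 = 9·1614 − 175·83
1 = −175·4925 + 534·1614
1 = 534·11464 − 1243·4925
1 = −1243·16389 + 1777·11464
1 = 1777·60631 − 6574·16389
1 = −6574·137651 + 14925·60631
So 1 = (-6574)·137651 + (14925)·60631.

1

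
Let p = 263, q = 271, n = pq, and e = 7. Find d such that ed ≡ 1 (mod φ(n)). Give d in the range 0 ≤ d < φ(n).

φ(n) = (p−1)(q−1) = 262·270 = 70740.
Need d with 7·d ≡ 1 (mod 70740). Apply the extended Euclidean algorithm:
70740 = 10105*7 + 5
7 = 1*5 + 2
5 = 2*2 + 1
2 = 2*1 + 0
Back-substitute:
1 = 5 − 2·2
1 = −2·7 + 3·5
1 = 3·70740 − 30317·7
So 7·(-30317) ≡ 1 (mod 70740), hence d ≡ -30317 ≡ 40423 (mod 70740).

40423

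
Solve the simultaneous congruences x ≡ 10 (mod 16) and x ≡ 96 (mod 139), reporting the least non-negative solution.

Write x = 10 + 16·k. Then 16·k ≡ 96 − 10 ≡ 86 (mod 139).
Need 16⁻¹ mod 139. Extended Euclid on (139, 16):
139 = 8·16 + 11
16 = 1·11 + 5
11 = 2·5 + 1
5 = 5·1 + 0
Back-substitute:
1 = 11 − 2·5
1 = −2·16 + 3·11
1 = 3·139 − 26·16
16⁻¹ ≡ 113 (mod 139), so k ≡ 113·86 ≡ 127 (mod 139).
x = 10 + 16·127 = 2042.

2042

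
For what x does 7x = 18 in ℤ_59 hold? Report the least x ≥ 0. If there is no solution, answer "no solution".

11

First find gcd(7, 59):
59 = 8×7 + 3
7 = 2×3 + 1
3 = 3×1 + 0
gcd = 1, so a unique solution mod 59 exists.
Back-substitute for the Bézout coefficients:
1 = 7 − 2·3
1 = −2·59 + 17·7
So 7·(17) ≡ 1 (mod 59), giving 7⁻¹ ≡ 17.
x ≡ 7⁻¹·18 ≡ 17·18 ≡ 11 (mod 59).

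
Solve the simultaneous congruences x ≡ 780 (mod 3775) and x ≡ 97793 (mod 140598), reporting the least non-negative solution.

Write x = 780 + 3775·k. Then 3775·k ≡ 97793 − 780 ≡ 97013 (mod 140598).
Need 3775⁻¹ mod 140598. Extended Euclid on (140598, 3775):
140598 = 37*3775 + 923
3775 = 4*923 + 83
923 = 11*83 + 10
83 = 8*10 + 3
10 = 3*3 + 1
3 = 3*1 + 0
Back-substitute:
1 = 10 − 3·3
1 = −3·83 + 25·10
1 = 25·923 − 278·83
1 = −278·3775 + 1137·923
1 = 1137·140598 − 42347·3775
3775⁻¹ ≡ 98251 (mod 140598), so k ≡ 98251·97013 ≡ 64049 (mod 140598).
x = 780 + 3775·64049 = 241785755.

241785755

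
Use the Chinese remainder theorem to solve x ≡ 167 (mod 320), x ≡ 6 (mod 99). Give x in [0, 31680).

29607

Write x = 167 + 320·k. Then 320·k ≡ 6 − 167 ≡ 37 (mod 99).
Need 320⁻¹ mod 99. Extended Euclid on (99, 23):
99 = 4·23 + 7
23 = 3·7 + 2
7 = 3·2 + 1
2 = 2·1 + 0
Back-substitute:
1 = 7 − 3·2
1 = −3·23 + 10·7
1 = 10·99 − 43·23
320⁻¹ ≡ 56 (mod 99), so k ≡ 56·37 ≡ 92 (mod 99).
x = 167 + 320·92 = 29607.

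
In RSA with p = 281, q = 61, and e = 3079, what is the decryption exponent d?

φ(n) = (p−1)(q−1) = 280·60 = 16800.
Need d with 3079·d ≡ 1 (mod 16800). Apply the extended Euclidean algorithm:
16800 = 5·3079 + 1405
3079 = 2·1405 + 269
1405 = 5·269 + 60
269 = 4·60 + 29
60 = 2·29 + 2
29 = 14·2 + 1
2 = 2·1 + 0
Back-substitute:
1 = 29 − 14·2
1 = −14·60 + 29·29
1 = 29·269 − 130·60
1 = −130·1405 + 679·269
1 = 679·3079 − 1488·1405
1 = −1488·16800 + 8119·3079
So 3079·8119 ≡ 1 (mod 16800), hence d = 8119.

8119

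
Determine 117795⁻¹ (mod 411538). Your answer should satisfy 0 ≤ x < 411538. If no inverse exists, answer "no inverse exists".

gcd(411538, 117795) by repeated division:
411538 = 3·117795 + 58153
117795 = 2·58153 + 1489
58153 = 39·1489 + 82
1489 = 18·82 + 13
82 = 6·13 + 4
13 = 3·4 + 1
4 = 4·1 + 0
gcd = 1, so the inverse exists. Back-substitute:
1 = 13 − 3·4
1 = −3·82 + 19·13
1 = 19·1489 − 345·82
1 = −345·58153 + 13474·1489
1 = 13474·117795 − 27293·58153
1 = −27293·411538 + 95353·117795
So 117795·95353 ≡ 1 (mod 411538).

95353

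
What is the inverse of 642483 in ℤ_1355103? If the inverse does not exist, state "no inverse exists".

Compute gcd(642483, 1355103):
1355103 = 2×642483 + 70137
642483 = 9×70137 + 11250
70137 = 6×11250 + 2637
11250 = 4×2637 + 702
2637 = 3×702 + 531
702 = 1×531 + 171
531 = 3×171 + 18
171 = 9×18 + 9
18 = 2×9 + 0
The gcd is 9, not 1, hence no inverse exists.

no inverse exists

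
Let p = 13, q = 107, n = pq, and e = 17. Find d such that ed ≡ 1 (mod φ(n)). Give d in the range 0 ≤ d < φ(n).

φ(n) = (p−1)(q−1) = 12·106 = 1272.
Need d with 17·d ≡ 1 (mod 1272). Apply the extended Euclidean algorithm:
1272 = 74·17 + 14
17 = 1·14 + 3
14 = 4·3 + 2
3 = 1·2 + 1
2 = 2·1 + 0
Back-substitute:
1 = 3 − 2
1 = −14 + 5·3
1 = 5·17 − 6·14
1 = −6·1272 + 449·17
So 17·449 ≡ 1 (mod 1272), hence d = 449.

449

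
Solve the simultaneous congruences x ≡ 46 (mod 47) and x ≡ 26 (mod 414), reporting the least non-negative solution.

1268

Write x = 46 + 47·k. Then 47·k ≡ 26 − 46 ≡ 394 (mod 414).
Need 47⁻¹ mod 414. Extended Euclid on (414, 47):
414 = 8*47 + 38
47 = 1*38 + 9
38 = 4*9 + 2
9 = 4*2 + 1
2 = 2*1 + 0
Back-substitute:
1 = 9 − 4·2
1 = −4·38 + 17·9
1 = 17·47 − 21·38
1 = −21·414 + 185·47
47⁻¹ ≡ 185 (mod 414), so k ≡ 185·394 ≡ 26 (mod 414).
x = 46 + 47·26 = 1268.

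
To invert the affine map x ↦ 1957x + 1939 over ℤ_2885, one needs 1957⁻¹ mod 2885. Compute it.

2428

gcd(2885, 1957) by repeated division:
2885 = 1*1957 + 928
1957 = 2*928 + 101
928 = 9*101 + 19
101 = 5*19 + 6
19 = 3*6 + 1
6 = 6*1 + 0
Since gcd(1957, 2885) = 1, back-substitute to write 1 as a combination:
1 = 19 − 3·6
1 = −3·101 + 16·19
1 = 16·928 − 147·101
1 = −147·1957 + 310·928
1 = 310·2885 − 457·1957
Hence 1957⁻¹ ≡ -457 ≡ 2428 (mod 2885).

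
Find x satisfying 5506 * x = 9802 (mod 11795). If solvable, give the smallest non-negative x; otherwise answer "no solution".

8712

First find gcd(5506, 11795):
11795 = 2·5506 + 783
5506 = 7·783 + 25
783 = 31·25 + 8
25 = 3·8 + 1
8 = 8·1 + 0
gcd = 1, so a unique solution mod 11795 exists.
Back-substitute for the Bézout coefficients:
1 = 25 − 3·8
1 = −3·783 + 94·25
1 = 94·5506 − 661·783
1 = −661·11795 + 1416·5506
So 5506·(1416) ≡ 1 (mod 11795), giving 5506⁻¹ ≡ 1416.
x ≡ 5506⁻¹·9802 ≡ 1416·9802 ≡ 8712 (mod 11795).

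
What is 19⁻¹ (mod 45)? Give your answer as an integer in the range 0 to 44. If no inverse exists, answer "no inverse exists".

Extended Euclidean algorithm:
45 = 2·19 + 7
19 = 2·7 + 5
7 = 1·5 + 2
5 = 2·2 + 1
2 = 2·1 + 0
gcd = 1, so the inverse exists. Back-substitute:
1 = 5 − 2·2
1 = −2·7 + 3·5
1 = 3·19 − 8·7
1 = −8·45 + 19·19
So 19·19 ≡ 1 (mod 45).

19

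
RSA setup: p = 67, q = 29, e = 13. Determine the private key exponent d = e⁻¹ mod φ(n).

853

φ(n) = (p−1)(q−1) = 66·28 = 1848.
Need d with 13·d ≡ 1 (mod 1848). Apply the extended Euclidean algorithm:
1848 = 142·13 + 2
13 = 6·2 + 1
2 = 2·1 + 0
Back-substitute:
1 = 13 − 6·2
1 = −6·1848 + 853·13
So 13·853 ≡ 1 (mod 1848), hence d = 853.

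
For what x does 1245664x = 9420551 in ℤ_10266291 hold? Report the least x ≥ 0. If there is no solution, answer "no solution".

997730

First find gcd(1245664, 10266291):
10266291 = 8*1245664 + 300979
1245664 = 4*300979 + 41748
300979 = 7*41748 + 8743
41748 = 4*8743 + 6776
8743 = 1*6776 + 1967
6776 = 3*1967 + 875
1967 = 2*875 + 217
875 = 4*217 + 7
217 = 31*7 + 0
gcd = 7 and 7 | 9420551, so solutions exist. Divide through by 7: 177952x ≡ 1345793 (mod 1466613).
Now find 177952⁻¹ mod 1466613:
1466613 = 8*177952 + 42997
177952 = 4*42997 + 5964
42997 = 7*5964 + 1249
5964 = 4*1249 + 968
1249 = 1*968 + 281
968 = 3*281 + 125
281 = 2*125 + 31
125 = 4*31 + 1
31 = 31*1 + 0
Back-substitute:
1 = 125 − 4·31
1 = −4·281 + 9·125
1 = 9·968 − 31·281
1 = −31·1249 + 40·968
1 = 40·5964 − 191·1249
1 = −191·42997 + 1377·5964
1 = 1377·177952 − 5699·42997
1 = −5699·1466613 + 46969·177952
So 177952⁻¹ ≡ 46969 (mod 1466613).
Then x ≡ 46969·1345793 ≡ 997730 (mod 1466613); the smallest non-negative solution is x = 997730.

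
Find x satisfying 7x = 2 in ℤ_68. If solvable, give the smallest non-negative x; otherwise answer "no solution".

10

First find gcd(7, 68):
68 = 9×7 + 5
7 = 1×5 + 2
5 = 2×2 + 1
2 = 2×1 + 0
gcd = 1, so a unique solution mod 68 exists.
Back-substitute for the Bézout coefficients:
1 = 5 − 2·2
1 = −2·7 + 3·5
1 = 3·68 − 29·7
So 7·(-29) ≡ 1 (mod 68), giving 7⁻¹ ≡ 39.
x ≡ 7⁻¹·2 ≡ 39·2 ≡ 10 (mod 68).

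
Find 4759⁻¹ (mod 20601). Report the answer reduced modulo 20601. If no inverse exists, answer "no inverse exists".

3541

Apply the Euclidean algorithm to 20601 and 4759:
20601 = 4*4759 + 1565
4759 = 3*1565 + 64
1565 = 24*64 + 29
64 = 2*29 + 6
29 = 4*6 + 5
6 = 1*5 + 1
5 = 5*1 + 0
Since gcd(4759, 20601) = 1, back-substitute to write 1 as a combination:
1 = 6 − 5
1 = −29 + 5·6
1 = 5·64 − 11·29
1 = −11·1565 + 269·64
1 = 269·4759 − 818·1565
1 = −818·20601 + 3541·4759
So 4759·3541 ≡ 1 (mod 20601).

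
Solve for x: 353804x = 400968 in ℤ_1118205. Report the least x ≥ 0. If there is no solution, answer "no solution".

gcd(353804, 1118205):
1118205 = 3*353804 + 56793
353804 = 6*56793 + 13046
56793 = 4*13046 + 4609
13046 = 2*4609 + 3828
4609 = 1*3828 + 781
3828 = 4*781 + 704
781 = 1*704 + 77
704 = 9*77 + 11
77 = 7*11 + 0
gcd = 11, but 11 ∤ 400968, so the congruence has no solution.

no solution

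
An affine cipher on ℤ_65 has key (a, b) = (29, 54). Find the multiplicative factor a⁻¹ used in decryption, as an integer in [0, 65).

9

gcd(65, 29) by repeated division:
65 = 2*29 + 7
29 = 4*7 + 1
7 = 7*1 + 0
Since gcd(29, 65) = 1, back-substitute to write 1 as a combination:
1 = 29 − 4·7
1 = −4·65 + 9·29
So 29·9 ≡ 1 (mod 65).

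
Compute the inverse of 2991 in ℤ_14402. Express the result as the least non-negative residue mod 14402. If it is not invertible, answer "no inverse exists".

2995

Run Euclid on (14402, 2991):
14402 = 4·2991 + 2438
2991 = 1·2438 + 553
2438 = 4·553 + 226
553 = 2·226 + 101
226 = 2·101 + 24
101 = 4·24 + 5
24 = 4·5 + 4
5 = 1·4 + 1
4 = 4·1 + 0
gcd = 1, so the inverse exists. Back-substitute:
1 = 5 − 4
1 = −24 + 5·5
1 = 5·101 − 21·24
1 = −21·226 + 47·101
1 = 47·553 − 115·226
1 = −115·2438 + 507·553
1 = 507·2991 − 622·2438
1 = −622·14402 + 2995·2991
So 2991·2995 ≡ 1 (mod 14402).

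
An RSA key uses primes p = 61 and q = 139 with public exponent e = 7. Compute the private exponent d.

1183

φ(n) = (p−1)(q−1) = 60·138 = 8280.
Need d with 7·d ≡ 1 (mod 8280). Apply the extended Euclidean algorithm:
8280 = 1182*7 + 6
7 = 1*6 + 1
6 = 6*1 + 0
Back-substitute:
1 = 7 − 6
1 = −8280 + 1183·7
So 7·1183 ≡ 1 (mod 8280), hence d = 1183.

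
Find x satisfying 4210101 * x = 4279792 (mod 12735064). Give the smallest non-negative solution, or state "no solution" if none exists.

First find gcd(4210101, 12735064):
12735064 = 3×4210101 + 104761
4210101 = 40×104761 + 19661
104761 = 5×19661 + 6456
19661 = 3×6456 + 293
6456 = 22×293 + 10
293 = 29×10 + 3
10 = 3×3 + 1
3 = 3×1 + 0
gcd = 1, so a unique solution mod 12735064 exists.
Back-substitute for the Bézout coefficients:
1 = 10 − 3·3
1 = −3·293 + 88·10
1 = 88·6456 − 1939·293
1 = −1939·19661 + 5905·6456
1 = 5905·104761 − 31464·19661
1 = −31464·4210101 + 1264465·104761
1 = 1264465·12735064 − 3824859·4210101
So 4210101·(-3824859) ≡ 1 (mod 12735064), giving 4210101⁻¹ ≡ 8910205.
x ≡ 4210101⁻¹·4279792 ≡ 8910205·4279792 ≡ 12111080 (mod 12735064).

12111080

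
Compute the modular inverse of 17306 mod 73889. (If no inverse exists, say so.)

Extended Euclidean algorithm:
73889 = 4*17306 + 4665
17306 = 3*4665 + 3311
4665 = 1*3311 + 1354
3311 = 2*1354 + 603
1354 = 2*603 + 148
603 = 4*148 + 11
148 = 13*11 + 5
11 = 2*5 + 1
5 = 5*1 + 0
Since gcd(17306, 73889) = 1, back-substitute to write 1 as a combination:
1 = 11 − 2·5
1 = −2·148 + 27·11
1 = 27·603 − 110·148
1 = −110·1354 + 247·603
1 = 247·3311 − 604·1354
1 = −604·4665 + 851·3311
1 = 851·17306 − 3157·4665
1 = −3157·73889 + 13479·17306
So 17306·13479 ≡ 1 (mod 73889).

13479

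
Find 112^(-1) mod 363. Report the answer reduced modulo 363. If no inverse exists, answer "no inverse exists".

gcd(363, 112) by repeated division:
363 = 3×112 + 27
112 = 4×27 + 4
27 = 6×4 + 3
4 = 1×3 + 1
3 = 3×1 + 0
gcd = 1, so the inverse exists. Back-substitute:
1 = 4 − 3
1 = −27 + 7·4
1 = 7·112 − 29·27
1 = −29·363 + 94·112
So 112·94 ≡ 1 (mod 363).

94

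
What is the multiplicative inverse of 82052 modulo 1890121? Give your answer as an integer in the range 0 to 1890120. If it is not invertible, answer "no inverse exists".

Run Euclid on (1890121, 82052):
1890121 = 23×82052 + 2925
82052 = 28×2925 + 152
2925 = 19×152 + 37
152 = 4×37 + 4
37 = 9×4 + 1
4 = 4×1 + 0
Since gcd(82052, 1890121) = 1, back-substitute to write 1 as a combination:
1 = 37 − 9·4
1 = −9·152 + 37·37
1 = 37·2925 − 712·152
1 = −712·82052 + 19973·2925
1 = 19973·1890121 − 460091·82052
So 82052·(-460091) ≡ 1 (mod 1890121), and -460091 ≡ 1430030 (mod 1890121).

1430030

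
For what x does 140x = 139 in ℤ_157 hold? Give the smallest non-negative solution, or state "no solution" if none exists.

38

First find gcd(140, 157):
157 = 1·140 + 17
140 = 8·17 + 4
17 = 4·4 + 1
4 = 4·1 + 0
gcd = 1, so a unique solution mod 157 exists.
Back-substitute for the Bézout coefficients:
1 = 17 − 4·4
1 = −4·140 + 33·17
1 = 33·157 − 37·140
So 140·(-37) ≡ 1 (mod 157), giving 140⁻¹ ≡ 120.
x ≡ 140⁻¹·139 ≡ 120·139 ≡ 38 (mod 157).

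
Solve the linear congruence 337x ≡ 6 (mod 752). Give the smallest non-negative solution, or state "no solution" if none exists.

First find gcd(337, 752):
752 = 2·337 + 78
337 = 4·78 + 25
78 = 3·25 + 3
25 = 8·3 + 1
3 = 3·1 + 0
gcd = 1, so a unique solution mod 752 exists.
Back-substitute for the Bézout coefficients:
1 = 25 − 8·3
1 = −8·78 + 25·25
1 = 25·337 − 108·78
1 = −108·752 + 241·337
So 337·(241) ≡ 1 (mod 752), giving 337⁻¹ ≡ 241.
x ≡ 337⁻¹·6 ≡ 241·6 ≡ 694 (mod 752).

694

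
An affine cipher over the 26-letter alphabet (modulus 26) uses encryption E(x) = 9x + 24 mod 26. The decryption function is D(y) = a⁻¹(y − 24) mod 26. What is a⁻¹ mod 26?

3

gcd(26, 9) by repeated division:
26 = 2·9 + 8
9 = 1·8 + 1
8 = 8·1 + 0
Since gcd(9, 26) = 1, back-substitute to write 1 as a combination:
1 = 9 − 8
1 = −26 + 3·9
So 9·3 ≡ 1 (mod 26).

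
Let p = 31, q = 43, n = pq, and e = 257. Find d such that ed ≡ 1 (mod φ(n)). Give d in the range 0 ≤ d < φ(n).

φ(n) = (p−1)(q−1) = 30·42 = 1260.
Need d with 257·d ≡ 1 (mod 1260). Apply the extended Euclidean algorithm:
1260 = 4*257 + 232
257 = 1*232 + 25
232 = 9*25 + 7
25 = 3*7 + 4
7 = 1*4 + 3
4 = 1*3 + 1
3 = 3*1 + 0
Back-substitute:
1 = 4 − 3
1 = −7 + 2·4
1 = 2·25 − 7·7
1 = −7·232 + 65·25
1 = 65·257 − 72·232
1 = −72·1260 + 353·257
So 257·353 ≡ 1 (mod 1260), hence d = 353.

353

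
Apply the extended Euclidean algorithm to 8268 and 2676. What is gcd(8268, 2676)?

Repeated division:
8268 = 3·2676 + 240
2676 = 11·240 + 36
240 = 6·36 + 24
36 = 1·24 + 12
24 = 2·12 + 0
gcd(8268, 2676) = 12.
Working backward:
12 = 36 − 24
12 = −240 + 7·36
12 = 7·2676 − 78·240
12 = −78·8268 + 241·2676
So 12 = (-78)·8268 + (241)·2676.

12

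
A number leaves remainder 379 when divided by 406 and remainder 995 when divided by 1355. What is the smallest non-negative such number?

Write x = 379 + 406·k. Then 406·k ≡ 995 − 379 ≡ 616 (mod 1355).
Need 406⁻¹ mod 1355. Extended Euclid on (1355, 406):
1355 = 3×406 + 137
406 = 2×137 + 132
137 = 1×132 + 5
132 = 26×5 + 2
5 = 2×2 + 1
2 = 2×1 + 0
Back-substitute:
1 = 5 − 2·2
1 = −2·132 + 53·5
1 = 53·137 − 55·132
1 = −55·406 + 163·137
1 = 163·1355 − 544·406
406⁻¹ ≡ 811 (mod 1355), so k ≡ 811·616 ≡ 936 (mod 1355).
x = 379 + 406·936 = 380395.

380395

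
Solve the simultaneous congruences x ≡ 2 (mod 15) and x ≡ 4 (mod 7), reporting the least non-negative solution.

32

Write x = 2 + 15·k. Then 15·k ≡ 4 − 2 ≡ 2 (mod 7).
Need 15⁻¹ mod 7. Extended Euclid on (7, 1):
7 = 7*1 + 0
15⁻¹ ≡ 1 (mod 7), so k ≡ 1·2 ≡ 2 (mod 7).
x = 2 + 15·2 = 32.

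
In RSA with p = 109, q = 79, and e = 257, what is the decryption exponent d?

φ(n) = (p−1)(q−1) = 108·78 = 8424.
Need d with 257·d ≡ 1 (mod 8424). Apply the extended Euclidean algorithm:
8424 = 32*257 + 200
257 = 1*200 + 57
200 = 3*57 + 29
57 = 1*29 + 28
29 = 1*28 + 1
28 = 28*1 + 0
Back-substitute:
1 = 29 − 28
1 = −57 + 2·29
1 = 2·200 − 7·57
1 = −7·257 + 9·200
1 = 9·8424 − 295·257
So 257·(-295) ≡ 1 (mod 8424), hence d ≡ -295 ≡ 8129 (mod 8424).

8129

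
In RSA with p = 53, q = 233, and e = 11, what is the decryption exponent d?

φ(n) = (p−1)(q−1) = 52·232 = 12064.
Need d with 11·d ≡ 1 (mod 12064). Apply the extended Euclidean algorithm:
12064 = 1096×11 + 8
11 = 1×8 + 3
8 = 2×3 + 2
3 = 1×2 + 1
2 = 2×1 + 0
Back-substitute:
1 = 3 − 2
1 = −8 + 3·3
1 = 3·11 − 4·8
1 = −4·12064 + 4387·11
So 11·4387 ≡ 1 (mod 12064), hence d = 4387.

4387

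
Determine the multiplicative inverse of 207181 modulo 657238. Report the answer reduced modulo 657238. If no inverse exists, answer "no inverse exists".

Run Euclid on (657238, 207181):
657238 = 3·207181 + 35695
207181 = 5·35695 + 28706
35695 = 1·28706 + 6989
28706 = 4·6989 + 750
6989 = 9·750 + 239
750 = 3·239 + 33
239 = 7·33 + 8
33 = 4·8 + 1
8 = 8·1 + 0
The gcd is 1. Working backward:
1 = 33 − 4·8
1 = −4·239 + 29·33
1 = 29·750 − 91·239
1 = −91·6989 + 848·750
1 = 848·28706 − 3483·6989
1 = −3483·35695 + 4331·28706
1 = 4331·207181 − 25138·35695
1 = −25138·657238 + 79745·207181
So 207181·79745 ≡ 1 (mod 657238).

79745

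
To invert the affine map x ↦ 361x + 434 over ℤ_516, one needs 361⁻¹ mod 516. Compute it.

Extended Euclidean algorithm:
516 = 1*361 + 155
361 = 2*155 + 51
155 = 3*51 + 2
51 = 25*2 + 1
2 = 2*1 + 0
The gcd is 1. Working backward:
1 = 51 − 25·2
1 = −25·155 + 76·51
1 = 76·361 − 177·155
1 = −177·516 + 253·361
So 361·253 ≡ 1 (mod 516).

253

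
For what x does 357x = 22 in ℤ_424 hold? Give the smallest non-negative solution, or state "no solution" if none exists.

6

First find gcd(357, 424):
424 = 1*357 + 67
357 = 5*67 + 22
67 = 3*22 + 1
22 = 22*1 + 0
gcd = 1, so a unique solution mod 424 exists.
Back-substitute for the Bézout coefficients:
1 = 67 − 3·22
1 = −3·357 + 16·67
1 = 16·424 − 19·357
So 357·(-19) ≡ 1 (mod 424), giving 357⁻¹ ≡ 405.
x ≡ 357⁻¹·22 ≡ 405·22 ≡ 6 (mod 424).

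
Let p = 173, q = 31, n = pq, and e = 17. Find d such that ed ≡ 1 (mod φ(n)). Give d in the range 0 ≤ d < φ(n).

φ(n) = (p−1)(q−1) = 172·30 = 5160.
Need d with 17·d ≡ 1 (mod 5160). Apply the extended Euclidean algorithm:
5160 = 303·17 + 9
17 = 1·9 + 8
9 = 1·8 + 1
8 = 8·1 + 0
Back-substitute:
1 = 9 − 8
1 = −17 + 2·9
1 = 2·5160 − 607·17
So 17·(-607) ≡ 1 (mod 5160), hence d ≡ -607 ≡ 4553 (mod 5160).

4553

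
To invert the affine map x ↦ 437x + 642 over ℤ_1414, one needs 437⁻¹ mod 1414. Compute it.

Run Euclid on (1414, 437):
1414 = 3×437 + 103
437 = 4×103 + 25
103 = 4×25 + 3
25 = 8×3 + 1
3 = 3×1 + 0
The gcd is 1. Working backward:
1 = 25 − 8·3
1 = −8·103 + 33·25
1 = 33·437 − 140·103
1 = −140·1414 + 453·437
So 437·453 ≡ 1 (mod 1414).

453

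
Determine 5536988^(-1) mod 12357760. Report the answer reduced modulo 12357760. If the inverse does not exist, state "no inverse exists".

Compute gcd(5536988, 12357760):
12357760 = 2*5536988 + 1283784
5536988 = 4*1283784 + 401852
1283784 = 3*401852 + 78228
401852 = 5*78228 + 10712
78228 = 7*10712 + 3244
10712 = 3*3244 + 980
3244 = 3*980 + 304
980 = 3*304 + 68
304 = 4*68 + 32
68 = 2*32 + 4
32 = 8*4 + 0
gcd(5536988, 12357760) = 4 ≠ 1, so 5536988 has no multiplicative inverse modulo 12357760.

no inverse exists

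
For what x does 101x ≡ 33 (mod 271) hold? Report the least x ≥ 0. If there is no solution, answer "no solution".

First find gcd(101, 271):
271 = 2×101 + 69
101 = 1×69 + 32
69 = 2×32 + 5
32 = 6×5 + 2
5 = 2×2 + 1
2 = 2×1 + 0
gcd = 1, so a unique solution mod 271 exists.
Back-substitute for the Bézout coefficients:
1 = 5 − 2·2
1 = −2·32 + 13·5
1 = 13·69 − 28·32
1 = −28·101 + 41·69
1 = 41·271 − 110·101
So 101·(-110) ≡ 1 (mod 271), giving 101⁻¹ ≡ 161.
x ≡ 101⁻¹·33 ≡ 161·33 ≡ 164 (mod 271).

164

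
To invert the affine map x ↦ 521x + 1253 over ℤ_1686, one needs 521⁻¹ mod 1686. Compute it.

233

gcd(1686, 521) by repeated division:
1686 = 3*521 + 123
521 = 4*123 + 29
123 = 4*29 + 7
29 = 4*7 + 1
7 = 7*1 + 0
gcd = 1, so the inverse exists. Back-substitute:
1 = 29 − 4·7
1 = −4·123 + 17·29
1 = 17·521 − 72·123
1 = −72·1686 + 233·521
So 521·233 ≡ 1 (mod 1686).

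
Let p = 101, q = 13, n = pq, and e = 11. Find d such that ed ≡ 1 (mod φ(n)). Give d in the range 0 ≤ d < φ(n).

φ(n) = (p−1)(q−1) = 100·12 = 1200.
Need d with 11·d ≡ 1 (mod 1200). Apply the extended Euclidean algorithm:
1200 = 109*11 + 1
11 = 11*1 + 0
Back-substitute:
1 = 1200 − 109·11
So 11·(-109) ≡ 1 (mod 1200), hence d ≡ -109 ≡ 1091 (mod 1200).

1091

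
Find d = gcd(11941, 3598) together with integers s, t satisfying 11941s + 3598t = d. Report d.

Apply Euclid's algorithm to 11941 and 3598:
11941 = 3·3598 + 1147
3598 = 3·1147 + 157
1147 = 7·157 + 48
157 = 3·48 + 13
48 = 3·13 + 9
13 = 1·9 + 4
9 = 2·4 + 1
4 = 4·1 + 0
gcd(11941, 3598) = 1.
Back-substituting:
1 = 9 − 2·4
1 = −2·13 + 3·9
1 = 3·48 − 11·13
1 = −11·157 + 36·48
1 = 36·1147 − 263·157
1 = −263·3598 + 825·1147
1 = 825·11941 − 2738·3598
So 1 = (825)·11941 + (-2738)·3598.

1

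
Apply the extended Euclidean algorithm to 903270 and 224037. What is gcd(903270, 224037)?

Repeated division:
903270 = 4*224037 + 7122
224037 = 31*7122 + 3255
7122 = 2*3255 + 612
3255 = 5*612 + 195
612 = 3*195 + 27
195 = 7*27 + 6
27 = 4*6 + 3
6 = 2*3 + 0
gcd(903270, 224037) = 3.
Express as a combination:
3 = 27 − 4·6
3 = −4·195 + 29·27
3 = 29·612 − 91·195
3 = −91·3255 + 484·612
3 = 484·7122 − 1059·3255
3 = −1059·224037 + 33313·7122
3 = 33313·903270 − 134311·224037
So 3 = (33313)·903270 + (-134311)·224037.

3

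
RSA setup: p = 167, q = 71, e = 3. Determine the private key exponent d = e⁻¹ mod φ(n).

φ(n) = (p−1)(q−1) = 166·70 = 11620.
Need d with 3·d ≡ 1 (mod 11620). Apply the extended Euclidean algorithm:
11620 = 3873·3 + 1
3 = 3·1 + 0
Back-substitute:
1 = 11620 − 3873·3
So 3·(-3873) ≡ 1 (mod 11620), hence d ≡ -3873 ≡ 7747 (mod 11620).

7747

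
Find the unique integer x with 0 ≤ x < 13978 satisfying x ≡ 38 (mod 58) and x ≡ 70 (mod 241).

Write x = 38 + 58·k. Then 58·k ≡ 70 − 38 ≡ 32 (mod 241).
Need 58⁻¹ mod 241. Extended Euclid on (241, 58):
241 = 4×58 + 9
58 = 6×9 + 4
9 = 2×4 + 1
4 = 4×1 + 0
Back-substitute:
1 = 9 − 2·4
1 = −2·58 + 13·9
1 = 13·241 − 54·58
58⁻¹ ≡ 187 (mod 241), so k ≡ 187·32 ≡ 200 (mod 241).
x = 38 + 58·200 = 11638.

11638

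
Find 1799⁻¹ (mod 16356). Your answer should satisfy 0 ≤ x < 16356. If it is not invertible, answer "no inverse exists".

gcd(16356, 1799) by repeated division:
16356 = 9*1799 + 165
1799 = 10*165 + 149
165 = 1*149 + 16
149 = 9*16 + 5
16 = 3*5 + 1
5 = 5*1 + 0
Since gcd(1799, 16356) = 1, back-substitute to write 1 as a combination:
1 = 16 − 3·5
1 = −3·149 + 28·16
1 = 28·165 − 31·149
1 = −31·1799 + 338·165
1 = 338·16356 − 3073·1799
So 1799·(-3073) ≡ 1 (mod 16356), and -3073 ≡ 13283 (mod 16356).

13283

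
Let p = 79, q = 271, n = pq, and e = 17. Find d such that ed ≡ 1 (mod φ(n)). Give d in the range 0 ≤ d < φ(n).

7433

φ(n) = (p−1)(q−1) = 78·270 = 21060.
Need d with 17·d ≡ 1 (mod 21060). Apply the extended Euclidean algorithm:
21060 = 1238·17 + 14
17 = 1·14 + 3
14 = 4·3 + 2
3 = 1·2 + 1
2 = 2·1 + 0
Back-substitute:
1 = 3 − 2
1 = −14 + 5·3
1 = 5·17 − 6·14
1 = −6·21060 + 7433·17
So 17·7433 ≡ 1 (mod 21060), hence d = 7433.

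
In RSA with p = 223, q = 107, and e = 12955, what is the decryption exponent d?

φ(n) = (p−1)(q−1) = 222·106 = 23532.
Need d with 12955·d ≡ 1 (mod 23532). Apply the extended Euclidean algorithm:
23532 = 1×12955 + 10577
12955 = 1×10577 + 2378
10577 = 4×2378 + 1065
2378 = 2×1065 + 248
1065 = 4×248 + 73
248 = 3×73 + 29
73 = 2×29 + 15
29 = 1×15 + 14
15 = 1×14 + 1
14 = 14×1 + 0
Back-substitute:
1 = 15 − 14
1 = −29 + 2·15
1 = 2·73 − 5·29
1 = −5·248 + 17·73
1 = 17·1065 − 73·248
1 = −73·2378 + 163·1065
1 = 163·10577 − 725·2378
1 = −725·12955 + 888·10577
1 = 888·23532 − 1613·12955
So 12955·(-1613) ≡ 1 (mod 23532), hence d ≡ -1613 ≡ 21919 (mod 23532).

21919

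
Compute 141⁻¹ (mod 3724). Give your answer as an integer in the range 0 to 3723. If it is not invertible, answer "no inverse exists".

Run Euclid on (3724, 141):
3724 = 26×141 + 58
141 = 2×58 + 25
58 = 2×25 + 8
25 = 3×8 + 1
8 = 8×1 + 0
Since gcd(141, 3724) = 1, back-substitute to write 1 as a combination:
1 = 25 − 3·8
1 = −3·58 + 7·25
1 = 7·141 − 17·58
1 = −17·3724 + 449·141
So 141·449 ≡ 1 (mod 3724).

449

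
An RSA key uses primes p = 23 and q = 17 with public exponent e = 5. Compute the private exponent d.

141

φ(n) = (p−1)(q−1) = 22·16 = 352.
Need d with 5·d ≡ 1 (mod 352). Apply the extended Euclidean algorithm:
352 = 70·5 + 2
5 = 2·2 + 1
2 = 2·1 + 0
Back-substitute:
1 = 5 − 2·2
1 = −2·352 + 141·5
So 5·141 ≡ 1 (mod 352), hence d = 141.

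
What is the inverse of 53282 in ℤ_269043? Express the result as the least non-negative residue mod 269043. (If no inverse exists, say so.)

Run Euclid on (269043, 53282):
269043 = 5*53282 + 2633
53282 = 20*2633 + 622
2633 = 4*622 + 145
622 = 4*145 + 42
145 = 3*42 + 19
42 = 2*19 + 4
19 = 4*4 + 3
4 = 1*3 + 1
3 = 3*1 + 0
gcd = 1, so the inverse exists. Back-substitute:
1 = 4 − 3
1 = −19 + 5·4
1 = 5·42 − 11·19
1 = −11·145 + 38·42
1 = 38·622 − 163·145
1 = −163·2633 + 690·622
1 = 690·53282 − 13963·2633
1 = −13963·269043 + 70505·53282
So 53282·70505 ≡ 1 (mod 269043).

70505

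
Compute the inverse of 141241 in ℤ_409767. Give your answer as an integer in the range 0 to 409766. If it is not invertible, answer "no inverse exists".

Apply the Euclidean algorithm to 409767 and 141241:
409767 = 2*141241 + 127285
141241 = 1*127285 + 13956
127285 = 9*13956 + 1681
13956 = 8*1681 + 508
1681 = 3*508 + 157
508 = 3*157 + 37
157 = 4*37 + 9
37 = 4*9 + 1
9 = 9*1 + 0
gcd = 1, so the inverse exists. Back-substitute:
1 = 37 − 4·9
1 = −4·157 + 17·37
1 = 17·508 − 55·157
1 = −55·1681 + 182·508
1 = 182·13956 − 1511·1681
1 = −1511·127285 + 13781·13956
1 = 13781·141241 − 15292·127285
1 = −15292·409767 + 44365·141241
So 141241·44365 ≡ 1 (mod 409767).

44365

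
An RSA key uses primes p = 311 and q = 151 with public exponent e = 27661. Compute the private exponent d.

31441

φ(n) = (p−1)(q−1) = 310·150 = 46500.
Need d with 27661·d ≡ 1 (mod 46500). Apply the extended Euclidean algorithm:
46500 = 1·27661 + 18839
27661 = 1·18839 + 8822
18839 = 2·8822 + 1195
8822 = 7·1195 + 457
1195 = 2·457 + 281
457 = 1·281 + 176
281 = 1·176 + 105
176 = 1·105 + 71
105 = 1·71 + 34
71 = 2·34 + 3
34 = 11·3 + 1
3 = 3·1 + 0
Back-substitute:
1 = 34 − 11·3
1 = −11·71 + 23·34
1 = 23·105 − 34·71
1 = −34·176 + 57·105
1 = 57·281 − 91·176
1 = −91·457 + 148·281
1 = 148·1195 − 387·457
1 = −387·8822 + 2857·1195
1 = 2857·18839 − 6101·8822
1 = −6101·27661 + 8958·18839
1 = 8958·46500 − 15059·27661
So 27661·(-15059) ≡ 1 (mod 46500), hence d ≡ -15059 ≡ 31441 (mod 46500).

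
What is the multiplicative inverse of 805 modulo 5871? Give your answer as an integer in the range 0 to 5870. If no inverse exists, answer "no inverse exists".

1816

Run Euclid on (5871, 805):
5871 = 7×805 + 236
805 = 3×236 + 97
236 = 2×97 + 42
97 = 2×42 + 13
42 = 3×13 + 3
13 = 4×3 + 1
3 = 3×1 + 0
gcd = 1, so the inverse exists. Back-substitute:
1 = 13 − 4·3
1 = −4·42 + 13·13
1 = 13·97 − 30·42
1 = −30·236 + 73·97
1 = 73·805 − 249·236
1 = −249·5871 + 1816·805
So 805·1816 ≡ 1 (mod 5871).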